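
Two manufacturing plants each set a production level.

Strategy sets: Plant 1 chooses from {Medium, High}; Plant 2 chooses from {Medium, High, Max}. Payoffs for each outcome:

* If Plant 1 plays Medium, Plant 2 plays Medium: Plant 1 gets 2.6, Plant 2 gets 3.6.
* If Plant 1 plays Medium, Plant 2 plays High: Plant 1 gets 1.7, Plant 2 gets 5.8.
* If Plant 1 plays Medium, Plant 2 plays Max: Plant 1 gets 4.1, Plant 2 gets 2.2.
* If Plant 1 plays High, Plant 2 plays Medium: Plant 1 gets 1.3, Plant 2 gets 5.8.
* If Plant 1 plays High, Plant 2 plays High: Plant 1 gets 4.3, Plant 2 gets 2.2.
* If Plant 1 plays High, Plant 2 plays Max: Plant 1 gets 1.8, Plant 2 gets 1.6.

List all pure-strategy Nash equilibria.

Plant 1 against Medium: payoffs 2.6, 1.3 → best response Medium.
Plant 1 against High: payoffs 1.7, 4.3 → best response High.
Plant 1 against Max: payoffs 4.1, 1.8 → best response Medium.
Plant 2 against Medium: payoffs 3.6, 5.8, 2.2 → best response High.
Plant 2 against High: payoffs 5.8, 2.2, 1.6 → best response Medium.
No profile is a mutual best response for all players.

none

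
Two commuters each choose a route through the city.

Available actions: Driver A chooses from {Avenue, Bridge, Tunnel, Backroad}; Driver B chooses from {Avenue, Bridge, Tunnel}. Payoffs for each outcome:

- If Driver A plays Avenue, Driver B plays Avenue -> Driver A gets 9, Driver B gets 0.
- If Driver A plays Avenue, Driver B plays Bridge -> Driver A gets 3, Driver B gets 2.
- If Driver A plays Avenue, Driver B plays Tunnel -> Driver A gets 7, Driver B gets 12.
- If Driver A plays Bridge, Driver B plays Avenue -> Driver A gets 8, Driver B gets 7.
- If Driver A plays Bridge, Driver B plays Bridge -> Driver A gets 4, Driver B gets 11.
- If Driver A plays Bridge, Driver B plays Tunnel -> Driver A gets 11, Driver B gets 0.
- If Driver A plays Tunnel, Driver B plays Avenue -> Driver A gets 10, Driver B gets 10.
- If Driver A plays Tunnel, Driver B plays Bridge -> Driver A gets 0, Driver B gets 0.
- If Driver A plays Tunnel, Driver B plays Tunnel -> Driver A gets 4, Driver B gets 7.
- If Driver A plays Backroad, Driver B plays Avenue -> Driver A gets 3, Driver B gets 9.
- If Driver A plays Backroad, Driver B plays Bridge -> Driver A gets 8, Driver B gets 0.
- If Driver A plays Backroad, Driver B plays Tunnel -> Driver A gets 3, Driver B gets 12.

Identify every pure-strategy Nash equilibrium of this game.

The unique pure-strategy Nash equilibrium is (Tunnel, Avenue).

Driver A against Avenue: payoffs 9, 8, 10, 3 → best response Tunnel.
Driver A against Bridge: payoffs 3, 4, 0, 8 → best response Backroad.
Driver A against Tunnel: payoffs 7, 11, 4, 3 → best response Bridge.
Driver B against Avenue: payoffs 0, 2, 12 → best response Tunnel.
Driver B against Bridge: payoffs 7, 11, 0 → best response Bridge.
Driver B against Tunnel: payoffs 10, 0, 7 → best response Avenue.
Driver B against Backroad: payoffs 9, 0, 12 → best response Tunnel.
Mutual best responses: (Tunnel, Avenue).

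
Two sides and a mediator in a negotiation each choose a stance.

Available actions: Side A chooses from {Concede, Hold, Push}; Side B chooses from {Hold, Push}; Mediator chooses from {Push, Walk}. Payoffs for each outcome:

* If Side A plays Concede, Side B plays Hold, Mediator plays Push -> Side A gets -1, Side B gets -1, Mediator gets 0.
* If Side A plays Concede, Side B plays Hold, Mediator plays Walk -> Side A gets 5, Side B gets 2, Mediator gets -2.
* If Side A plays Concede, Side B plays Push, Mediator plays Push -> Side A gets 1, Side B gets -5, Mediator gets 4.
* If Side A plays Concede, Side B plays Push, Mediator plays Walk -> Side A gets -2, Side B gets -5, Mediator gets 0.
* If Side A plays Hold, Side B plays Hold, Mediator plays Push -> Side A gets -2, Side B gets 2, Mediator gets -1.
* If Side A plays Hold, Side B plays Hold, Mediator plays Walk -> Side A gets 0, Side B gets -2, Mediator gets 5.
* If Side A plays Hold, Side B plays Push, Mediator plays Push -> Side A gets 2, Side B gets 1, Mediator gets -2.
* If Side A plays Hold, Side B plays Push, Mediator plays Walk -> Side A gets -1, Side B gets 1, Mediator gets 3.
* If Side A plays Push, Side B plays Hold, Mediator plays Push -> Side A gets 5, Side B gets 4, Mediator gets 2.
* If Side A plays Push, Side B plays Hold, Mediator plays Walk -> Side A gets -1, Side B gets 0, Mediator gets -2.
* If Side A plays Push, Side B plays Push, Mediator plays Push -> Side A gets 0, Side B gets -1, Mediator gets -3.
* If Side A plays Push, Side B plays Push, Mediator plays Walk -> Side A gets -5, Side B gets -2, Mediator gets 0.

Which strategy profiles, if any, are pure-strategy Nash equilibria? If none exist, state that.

(Hold, Push, Walk), (Push, Hold, Push)

(Concede, Hold, Push): Side A can switch to Push (-1 → 5). Not NE.
(Concede, Hold, Walk): Mediator can switch to Push (-2 → 0). Not NE.
(Concede, Push, Push): Side A can switch to Hold (1 → 2). Not NE.
(Concede, Push, Walk): Side A can switch to Hold (-2 → -1). Not NE.
(Hold, Hold, Push): Side A can switch to Concede (-2 → -1). Not NE.
(Hold, Hold, Walk): Side A can switch to Concede (0 → 5). Not NE.
(Hold, Push, Push): Side B can switch to Hold (1 → 2). Not NE.
(Hold, Push, Walk): Side A gets -1, best alternative -2; Side B gets 1, best alternative -2; Mediator gets 3, best alternative -2. No profitable deviation — NE.
(Push, Hold, Push): Side A gets 5, best alternative -1; Side B gets 4, best alternative -1; Mediator gets 2, best alternative -2. No profitable deviation — NE.
(Push, Hold, Walk): Side A can switch to Concede (-1 → 5). Not NE.
(Push, Push, Push): Side A can switch to Concede (0 → 1). Not NE.
(Push, Push, Walk): Side A can switch to Concede (-5 → -2). Not NE.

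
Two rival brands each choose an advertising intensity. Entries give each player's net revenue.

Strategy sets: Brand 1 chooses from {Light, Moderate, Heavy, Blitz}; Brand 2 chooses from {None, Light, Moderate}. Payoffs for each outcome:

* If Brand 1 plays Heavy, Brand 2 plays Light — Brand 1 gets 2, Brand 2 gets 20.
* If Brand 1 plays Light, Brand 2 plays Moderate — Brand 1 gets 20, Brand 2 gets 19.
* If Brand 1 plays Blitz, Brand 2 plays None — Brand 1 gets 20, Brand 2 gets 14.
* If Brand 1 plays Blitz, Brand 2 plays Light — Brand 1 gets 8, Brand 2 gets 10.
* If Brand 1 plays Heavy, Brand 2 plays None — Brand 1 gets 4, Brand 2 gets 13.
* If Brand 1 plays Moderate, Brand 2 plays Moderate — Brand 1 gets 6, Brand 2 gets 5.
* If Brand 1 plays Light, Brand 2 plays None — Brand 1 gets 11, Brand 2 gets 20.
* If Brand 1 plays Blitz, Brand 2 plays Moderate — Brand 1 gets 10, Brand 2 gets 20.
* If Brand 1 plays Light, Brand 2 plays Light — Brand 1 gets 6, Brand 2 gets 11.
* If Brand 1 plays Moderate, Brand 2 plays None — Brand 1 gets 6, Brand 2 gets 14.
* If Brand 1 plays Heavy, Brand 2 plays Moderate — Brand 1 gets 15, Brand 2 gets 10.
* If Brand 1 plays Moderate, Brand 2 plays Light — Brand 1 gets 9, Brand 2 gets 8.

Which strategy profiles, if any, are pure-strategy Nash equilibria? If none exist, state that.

Brand 1 against None: payoffs 11, 6, 4, 20 → best response Blitz.
Brand 1 against Light: payoffs 6, 9, 2, 8 → best response Moderate.
Brand 1 against Moderate: payoffs 20, 6, 15, 10 → best response Light.
Brand 2 against Light: payoffs 20, 11, 19 → best response None.
Brand 2 against Moderate: payoffs 14, 8, 5 → best response None.
Brand 2 against Heavy: payoffs 13, 20, 10 → best response Light.
Brand 2 against Blitz: payoffs 14, 10, 20 → best response Moderate.
No profile is a mutual best response for all players.

none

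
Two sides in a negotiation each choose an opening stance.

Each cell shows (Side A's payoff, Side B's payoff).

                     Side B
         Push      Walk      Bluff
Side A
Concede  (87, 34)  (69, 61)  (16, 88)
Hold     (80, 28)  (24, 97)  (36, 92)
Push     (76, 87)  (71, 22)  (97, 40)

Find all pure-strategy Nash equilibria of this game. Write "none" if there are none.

Mark each player's best response to every combination of opponents' strategies; a profile where every player is best-responding is a pure Nash equilibrium.
Side A against Push: payoffs 87, 80, 76 → best response Concede.
Side A against Walk: payoffs 69, 24, 71 → best response Push.
Side A against Bluff: payoffs 16, 36, 97 → best response Push.
Side B against Concede: payoffs 34, 61, 88 → best response Bluff.
Side B against Hold: payoffs 28, 97, 92 → best response Walk.
Side B against Push: payoffs 87, 22, 40 → best response Push.
No profile is a mutual best response for all players.

There is no pure-strategy Nash equilibrium.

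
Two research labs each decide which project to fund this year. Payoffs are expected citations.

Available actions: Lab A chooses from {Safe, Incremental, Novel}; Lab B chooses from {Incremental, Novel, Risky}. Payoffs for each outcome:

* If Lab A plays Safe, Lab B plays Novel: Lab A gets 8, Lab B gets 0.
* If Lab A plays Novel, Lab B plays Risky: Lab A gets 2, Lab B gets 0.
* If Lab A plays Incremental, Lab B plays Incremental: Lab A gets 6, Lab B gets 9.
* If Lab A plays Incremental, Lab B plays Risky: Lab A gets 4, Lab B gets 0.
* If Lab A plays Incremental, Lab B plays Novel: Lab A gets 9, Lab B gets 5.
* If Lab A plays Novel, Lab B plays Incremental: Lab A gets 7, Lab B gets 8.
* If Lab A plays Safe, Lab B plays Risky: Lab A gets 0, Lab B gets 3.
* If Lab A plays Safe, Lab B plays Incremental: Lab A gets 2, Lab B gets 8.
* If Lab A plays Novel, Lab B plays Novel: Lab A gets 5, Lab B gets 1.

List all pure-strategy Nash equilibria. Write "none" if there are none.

(Novel, Incremental)

(Safe, Incremental): Lab A can switch to Incremental (2 → 6). Not NE.
(Safe, Novel): Lab A can switch to Incremental (8 → 9). Not NE.
(Safe, Risky): Lab A can switch to Incremental (0 → 4). Not NE.
(Incremental, Incremental): Lab A can switch to Novel (6 → 7). Not NE.
(Incremental, Novel): Lab B can switch to Incremental (5 → 9). Not NE.
(Incremental, Risky): Lab B can switch to Incremental (0 → 9). Not NE.
(Novel, Incremental): Lab A gets 7, best alternative 6; Lab B gets 8, best alternative 1. No profitable deviation — NE.
(Novel, Novel): Lab A can switch to Safe (5 → 8). Not NE.
(Novel, Risky): Lab A can switch to Incremental (2 → 4). Not NE.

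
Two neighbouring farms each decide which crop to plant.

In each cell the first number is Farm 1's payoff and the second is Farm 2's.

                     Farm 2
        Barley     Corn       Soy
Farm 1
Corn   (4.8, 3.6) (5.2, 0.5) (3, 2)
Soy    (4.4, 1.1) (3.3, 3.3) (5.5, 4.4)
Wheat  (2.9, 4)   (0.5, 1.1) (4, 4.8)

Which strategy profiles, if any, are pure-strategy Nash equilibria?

The pure Nash equilibria are (Corn, Barley); (Soy, Soy).

Farm 1 against Barley: payoffs 4.8, 4.4, 2.9 → best response Corn.
Farm 1 against Corn: payoffs 5.2, 3.3, 0.5 → best response Corn.
Farm 1 against Soy: payoffs 3, 5.5, 4 → best response Soy.
Farm 2 against Corn: payoffs 3.6, 0.5, 2 → best response Barley.
Farm 2 against Soy: payoffs 1.1, 3.3, 4.4 → best response Soy.
Farm 2 against Wheat: payoffs 4, 1.1, 4.8 → best response Soy.
Mutual best responses: (Corn, Barley); (Soy, Soy).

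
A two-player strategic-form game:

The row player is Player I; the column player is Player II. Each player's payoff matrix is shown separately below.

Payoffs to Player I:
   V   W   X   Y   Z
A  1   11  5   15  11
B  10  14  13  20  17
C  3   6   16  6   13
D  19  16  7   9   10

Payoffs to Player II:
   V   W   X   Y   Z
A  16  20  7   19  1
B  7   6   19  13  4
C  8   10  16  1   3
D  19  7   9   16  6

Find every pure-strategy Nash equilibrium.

The pure Nash equilibria are (C, X); (D, V).

(A, V): Player I can switch to B (1 → 10). Not NE.
(A, W): Player I can switch to B (11 → 14). Not NE.
(A, X): Player I can switch to B (5 → 13). Not NE.
(A, Y): Player I can switch to B (15 → 20). Not NE.
(A, Z): Player I can switch to B (11 → 17). Not NE.
(B, V): Player I can switch to D (10 → 19). Not NE.
(C, X): Player I gets 16, best alternative 13; Player II gets 16, best alternative 10. No profitable deviation — NE.
(D, V): Player I gets 19, best alternative 10; Player II gets 19, best alternative 16. No profitable deviation — NE.
(The remaining 12 profiles each have a profitable deviation by the same check.)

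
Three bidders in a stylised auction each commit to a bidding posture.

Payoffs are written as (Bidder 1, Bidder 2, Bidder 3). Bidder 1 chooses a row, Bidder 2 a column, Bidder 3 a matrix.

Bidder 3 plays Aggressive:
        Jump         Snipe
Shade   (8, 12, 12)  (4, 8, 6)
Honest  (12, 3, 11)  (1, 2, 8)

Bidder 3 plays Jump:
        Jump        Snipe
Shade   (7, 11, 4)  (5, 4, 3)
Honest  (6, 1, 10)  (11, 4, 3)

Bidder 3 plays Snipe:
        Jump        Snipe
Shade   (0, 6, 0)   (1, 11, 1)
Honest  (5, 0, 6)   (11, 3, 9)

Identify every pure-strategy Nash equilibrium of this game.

Bidder 1 against (Jump, Aggressive): payoffs 8, 12 → best response Honest.
Bidder 1 against (Jump, Jump): payoffs 7, 6 → best response Shade.
Bidder 1 against (Jump, Snipe): payoffs 0, 5 → best response Honest.
Bidder 1 against (Snipe, Aggressive): payoffs 4, 1 → best response Shade.
Bidder 1 against (Snipe, Jump): payoffs 5, 11 → best response Honest.
Bidder 1 against (Snipe, Snipe): payoffs 1, 11 → best response Honest.
Bidder 2 against (Shade, Aggressive): payoffs 12, 8 → best response Jump.
Bidder 2 against (Shade, Jump): payoffs 11, 4 → best response Jump.
Bidder 2 against (Shade, Snipe): payoffs 6, 11 → best response Snipe.
Bidder 2 against (Honest, Aggressive): payoffs 3, 2 → best response Jump.
Bidder 2 against (Honest, Jump): payoffs 1, 4 → best response Snipe.
Bidder 2 against (Honest, Snipe): payoffs 0, 3 → best response Snipe.
Bidder 3 against (Shade, Jump): payoffs 12, 4, 0 → best response Aggressive.
Bidder 3 against (Shade, Snipe): payoffs 6, 3, 1 → best response Aggressive.
Bidder 3 against (Honest, Jump): payoffs 11, 10, 6 → best response Aggressive.
Bidder 3 against (Honest, Snipe): payoffs 8, 3, 9 → best response Snipe.
Mutual best responses: (Honest, Jump, Aggressive); (Honest, Snipe, Snipe).

Pure-strategy Nash equilibria: (Honest, Jump, Aggressive) and (Honest, Snipe, Snipe)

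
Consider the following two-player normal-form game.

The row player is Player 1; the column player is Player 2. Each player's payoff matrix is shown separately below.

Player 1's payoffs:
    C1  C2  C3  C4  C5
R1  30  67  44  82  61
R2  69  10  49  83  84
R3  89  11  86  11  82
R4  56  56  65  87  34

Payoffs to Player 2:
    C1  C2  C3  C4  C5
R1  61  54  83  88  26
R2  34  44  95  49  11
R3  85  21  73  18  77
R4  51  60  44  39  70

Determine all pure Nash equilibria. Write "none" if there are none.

(R1, C1): Player 1 can switch to R2 (30 → 69). Not NE.
(R1, C2): Player 2 can switch to C1 (54 → 61). Not NE.
(R1, C3): Player 1 can switch to R2 (44 → 49). Not NE.
(R1, C4): Player 1 can switch to R2 (82 → 83). Not NE.
(R1, C5): Player 1 can switch to R2 (61 → 84). Not NE.
(R2, C1): Player 1 can switch to R3 (69 → 89). Not NE.
(R3, C1): Player 1 gets 89, best alternative 69; Player 2 gets 85, best alternative 77. No profitable deviation — NE.
(The remaining 13 profiles each have a profitable deviation by the same check.)

The unique pure-strategy Nash equilibrium is (R3, C1).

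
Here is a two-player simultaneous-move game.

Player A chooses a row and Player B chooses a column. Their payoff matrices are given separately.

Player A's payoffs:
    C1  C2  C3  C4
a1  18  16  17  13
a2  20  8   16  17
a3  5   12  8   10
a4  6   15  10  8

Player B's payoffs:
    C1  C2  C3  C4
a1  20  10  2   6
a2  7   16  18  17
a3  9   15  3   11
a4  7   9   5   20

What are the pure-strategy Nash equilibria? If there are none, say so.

none

Player A against C1: payoffs 18, 20, 5, 6 → best response a2.
Player A against C2: payoffs 16, 8, 12, 15 → best response a1.
Player A against C3: payoffs 17, 16, 8, 10 → best response a1.
Player A against C4: payoffs 13, 17, 10, 8 → best response a2.
Player B against a1: payoffs 20, 10, 2, 6 → best response C1.
Player B against a2: payoffs 7, 16, 18, 17 → best response C3.
Player B against a3: payoffs 9, 15, 3, 11 → best response C2.
Player B against a4: payoffs 7, 9, 5, 20 → best response C4.
No profile is a mutual best response for all players.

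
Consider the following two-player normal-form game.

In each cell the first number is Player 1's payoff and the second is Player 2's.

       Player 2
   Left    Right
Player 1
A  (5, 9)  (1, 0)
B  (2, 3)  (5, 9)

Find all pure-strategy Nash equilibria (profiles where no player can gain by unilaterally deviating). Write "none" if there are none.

Player 1 against Left: payoffs 5, 2 → best response A.
Player 1 against Right: payoffs 1, 5 → best response B.
Player 2 against A: payoffs 9, 0 → best response Left.
Player 2 against B: payoffs 3, 9 → best response Right.
Mutual best responses: (A, Left); (B, Right).

The pure Nash equilibria are (A, Left); (B, Right).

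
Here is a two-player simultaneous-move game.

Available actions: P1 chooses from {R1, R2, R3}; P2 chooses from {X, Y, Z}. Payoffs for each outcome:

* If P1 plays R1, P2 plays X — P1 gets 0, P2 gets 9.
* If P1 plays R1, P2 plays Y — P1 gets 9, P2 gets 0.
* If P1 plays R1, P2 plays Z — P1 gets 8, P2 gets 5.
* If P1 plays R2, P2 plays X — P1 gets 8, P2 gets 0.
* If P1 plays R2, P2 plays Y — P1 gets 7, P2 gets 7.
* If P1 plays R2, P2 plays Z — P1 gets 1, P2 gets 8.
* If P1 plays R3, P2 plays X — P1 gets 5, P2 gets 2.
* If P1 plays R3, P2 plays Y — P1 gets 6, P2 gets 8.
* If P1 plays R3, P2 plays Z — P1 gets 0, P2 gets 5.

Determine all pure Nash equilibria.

There is no pure-strategy Nash equilibrium.

(R1, X): P1 can switch to R2 (0 → 8). Not NE.
(R1, Y): P2 can switch to X (0 → 9). Not NE.
(R1, Z): P2 can switch to X (5 → 9). Not NE.
(R2, X): P2 can switch to Y (0 → 7). Not NE.
(R2, Y): P1 can switch to R1 (7 → 9). Not NE.
(R2, Z): P1 can switch to R1 (1 → 8). Not NE.
(R3, X): P1 can switch to R2 (5 → 8). Not NE.
(R3, Y): P1 can switch to R1 (6 → 9). Not NE.
(R3, Z): P1 can switch to R1 (0 → 8). Not NE.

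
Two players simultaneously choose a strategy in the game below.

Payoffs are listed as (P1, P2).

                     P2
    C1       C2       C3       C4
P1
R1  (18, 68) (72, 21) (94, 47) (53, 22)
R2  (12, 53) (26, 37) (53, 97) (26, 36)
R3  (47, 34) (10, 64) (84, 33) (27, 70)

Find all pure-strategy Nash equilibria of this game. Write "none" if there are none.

This game has no pure Nash equilibrium.

For each player, find the best response to each opponent profile; mutual best responses are the pure NE.
P1 against C1: payoffs 18, 12, 47 → best response R3.
P1 against C2: payoffs 72, 26, 10 → best response R1.
P1 against C3: payoffs 94, 53, 84 → best response R1.
P1 against C4: payoffs 53, 26, 27 → best response R1.
P2 against R1: payoffs 68, 21, 47, 22 → best response C1.
P2 against R2: payoffs 53, 37, 97, 36 → best response C3.
P2 against R3: payoffs 34, 64, 33, 70 → best response C4.
No profile is a mutual best response for all players.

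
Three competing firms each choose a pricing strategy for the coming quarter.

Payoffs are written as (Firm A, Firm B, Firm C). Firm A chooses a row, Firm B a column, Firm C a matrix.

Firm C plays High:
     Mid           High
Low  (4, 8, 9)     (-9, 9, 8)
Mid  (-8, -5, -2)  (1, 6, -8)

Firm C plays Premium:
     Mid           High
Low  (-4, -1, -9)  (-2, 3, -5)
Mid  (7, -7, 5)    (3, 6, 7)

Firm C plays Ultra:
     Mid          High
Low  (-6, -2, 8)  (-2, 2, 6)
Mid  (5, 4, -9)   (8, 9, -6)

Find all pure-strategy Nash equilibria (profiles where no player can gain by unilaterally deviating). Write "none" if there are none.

(Low, Mid, High): Firm B can switch to High (8 → 9). Not NE.
(Low, Mid, Premium): Firm A can switch to Mid (-4 → 7). Not NE.
(Low, Mid, Ultra): Firm A can switch to Mid (-6 → 5). Not NE.
(Low, High, High): Firm A can switch to Mid (-9 → 1). Not NE.
(Low, High, Premium): Firm A can switch to Mid (-2 → 3). Not NE.
(Low, High, Ultra): Firm A can switch to Mid (-2 → 8). Not NE.
(Mid, Mid, High): Firm A can switch to Low (-8 → 4). Not NE.
(Mid, Mid, Premium): Firm B can switch to High (-7 → 6). Not NE.
(Mid, Mid, Ultra): Firm B can switch to High (4 → 9). Not NE.
(Mid, High, High): Firm C can switch to Premium (-8 → 7). Not NE.
(Mid, High, Premium): Firm A gets 3, best alternative -2; Firm B gets 6, best alternative -7; Firm C gets 7, best alternative -6. No profitable deviation — NE.
(The remaining 1 profile has a profitable deviation by the same check.)

(Mid, High, Premium)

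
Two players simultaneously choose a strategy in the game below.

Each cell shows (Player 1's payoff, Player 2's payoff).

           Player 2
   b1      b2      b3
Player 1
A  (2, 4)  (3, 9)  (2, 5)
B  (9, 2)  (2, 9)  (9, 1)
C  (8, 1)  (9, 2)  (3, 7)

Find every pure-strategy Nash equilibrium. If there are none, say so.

Player 1 against b1: payoffs 2, 9, 8 → best response B.
Player 1 against b2: payoffs 3, 2, 9 → best response C.
Player 1 against b3: payoffs 2, 9, 3 → best response B.
Player 2 against A: payoffs 4, 9, 5 → best response b2.
Player 2 against B: payoffs 2, 9, 1 → best response b2.
Player 2 against C: payoffs 1, 2, 7 → best response b3.
No profile is a mutual best response for all players.

none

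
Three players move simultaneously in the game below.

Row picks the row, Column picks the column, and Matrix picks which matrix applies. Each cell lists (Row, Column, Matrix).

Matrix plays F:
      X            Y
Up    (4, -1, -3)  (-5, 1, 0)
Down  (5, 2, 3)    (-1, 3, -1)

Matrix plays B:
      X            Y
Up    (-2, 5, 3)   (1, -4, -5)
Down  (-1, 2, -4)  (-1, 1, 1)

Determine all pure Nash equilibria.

Check each profile: it is a Nash equilibrium iff no player can strictly gain by switching unilaterally.
(Up, X, F): Row can switch to Down (4 → 5). Not NE.
(Up, X, B): Row can switch to Down (-2 → -1). Not NE.
(Up, Y, F): Row can switch to Down (-5 → -1). Not NE.
(Up, Y, B): Column can switch to X (-4 → 5). Not NE.
(Down, X, F): Column can switch to Y (2 → 3). Not NE.
(Down, X, B): Matrix can switch to F (-4 → 3). Not NE.
(Down, Y, F): Matrix can switch to B (-1 → 1). Not NE.
(Down, Y, B): Row can switch to Up (-1 → 1). Not NE.

There is no pure-strategy Nash equilibrium.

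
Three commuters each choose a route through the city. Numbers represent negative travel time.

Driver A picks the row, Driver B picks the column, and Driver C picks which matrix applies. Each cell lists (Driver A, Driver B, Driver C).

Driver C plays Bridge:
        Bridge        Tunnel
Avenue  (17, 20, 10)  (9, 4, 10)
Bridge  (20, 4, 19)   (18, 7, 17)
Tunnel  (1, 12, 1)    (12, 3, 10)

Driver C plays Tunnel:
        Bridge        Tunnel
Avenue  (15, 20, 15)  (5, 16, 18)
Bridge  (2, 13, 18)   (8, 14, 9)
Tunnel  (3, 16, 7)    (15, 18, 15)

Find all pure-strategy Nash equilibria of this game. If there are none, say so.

(Avenue, Bridge, Tunnel) and (Bridge, Tunnel, Bridge) and (Tunnel, Tunnel, Tunnel)

Driver A against (Bridge, Bridge): payoffs 17, 20, 1 → best response Bridge.
Driver A against (Bridge, Tunnel): payoffs 15, 2, 3 → best response Avenue.
Driver A against (Tunnel, Bridge): payoffs 9, 18, 12 → best response Bridge.
Driver A against (Tunnel, Tunnel): payoffs 5, 8, 15 → best response Tunnel.
Driver B against (Avenue, Bridge): payoffs 20, 4 → best response Bridge.
Driver B against (Avenue, Tunnel): payoffs 20, 16 → best response Bridge.
Driver B against (Bridge, Bridge): payoffs 4, 7 → best response Tunnel.
Driver B against (Bridge, Tunnel): payoffs 13, 14 → best response Tunnel.
Driver B against (Tunnel, Bridge): payoffs 12, 3 → best response Bridge.
Driver B against (Tunnel, Tunnel): payoffs 16, 18 → best response Tunnel.
Driver C against (Avenue, Bridge): payoffs 10, 15 → best response Tunnel.
Driver C against (Avenue, Tunnel): payoffs 10, 18 → best response Tunnel.
Driver C against (Bridge, Bridge): payoffs 19, 18 → best response Bridge.
Driver C against (Bridge, Tunnel): payoffs 17, 9 → best response Bridge.
Driver C against (Tunnel, Bridge): payoffs 1, 7 → best response Tunnel.
Driver C against (Tunnel, Tunnel): payoffs 10, 15 → best response Tunnel.
Mutual best responses: (Avenue, Bridge, Tunnel); (Bridge, Tunnel, Bridge); (Tunnel, Tunnel, Tunnel).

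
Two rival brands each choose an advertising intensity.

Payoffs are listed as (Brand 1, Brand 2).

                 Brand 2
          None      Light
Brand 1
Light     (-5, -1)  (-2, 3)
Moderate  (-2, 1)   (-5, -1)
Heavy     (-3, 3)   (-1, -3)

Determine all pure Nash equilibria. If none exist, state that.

The unique pure-strategy Nash equilibrium is (Moderate, None).

(Light, None): Brand 1 can switch to Moderate (-5 → -2). Not NE.
(Light, Light): Brand 1 can switch to Heavy (-2 → -1). Not NE.
(Moderate, None): Brand 1 gets -2, best alternative -3; Brand 2 gets 1, best alternative -1. No profitable deviation — NE.
(Moderate, Light): Brand 1 can switch to Light (-5 → -2). Not NE.
(Heavy, None): Brand 1 can switch to Moderate (-3 → -2). Not NE.
(Heavy, Light): Brand 2 can switch to None (-3 → 3). Not NE.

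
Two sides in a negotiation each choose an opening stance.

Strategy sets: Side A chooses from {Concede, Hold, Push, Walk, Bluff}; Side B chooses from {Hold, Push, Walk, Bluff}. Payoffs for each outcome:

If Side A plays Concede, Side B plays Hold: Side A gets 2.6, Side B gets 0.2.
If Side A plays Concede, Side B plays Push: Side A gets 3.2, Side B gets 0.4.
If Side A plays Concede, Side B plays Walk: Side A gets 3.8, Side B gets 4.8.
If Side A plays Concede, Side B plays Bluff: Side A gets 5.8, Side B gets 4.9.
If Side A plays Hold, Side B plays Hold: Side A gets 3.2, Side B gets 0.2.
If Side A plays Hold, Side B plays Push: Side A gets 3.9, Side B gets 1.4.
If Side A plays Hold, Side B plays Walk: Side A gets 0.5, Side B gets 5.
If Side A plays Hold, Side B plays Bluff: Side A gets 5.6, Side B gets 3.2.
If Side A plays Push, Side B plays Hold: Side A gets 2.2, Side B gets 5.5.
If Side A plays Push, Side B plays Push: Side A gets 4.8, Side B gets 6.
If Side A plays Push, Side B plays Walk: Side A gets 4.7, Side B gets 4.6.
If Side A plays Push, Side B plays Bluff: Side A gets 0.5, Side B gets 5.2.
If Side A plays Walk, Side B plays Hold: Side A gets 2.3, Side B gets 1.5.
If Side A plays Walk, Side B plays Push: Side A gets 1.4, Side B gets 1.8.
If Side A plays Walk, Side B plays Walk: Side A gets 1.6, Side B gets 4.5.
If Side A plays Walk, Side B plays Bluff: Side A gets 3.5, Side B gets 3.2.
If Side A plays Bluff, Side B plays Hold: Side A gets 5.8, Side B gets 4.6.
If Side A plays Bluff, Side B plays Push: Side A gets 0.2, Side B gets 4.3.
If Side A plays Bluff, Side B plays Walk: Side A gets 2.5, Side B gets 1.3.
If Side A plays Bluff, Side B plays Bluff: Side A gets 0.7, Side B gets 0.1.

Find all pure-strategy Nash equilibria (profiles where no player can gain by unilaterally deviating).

Mark each player's best response to every combination of opponents' strategies; a profile where every player is best-responding is a pure Nash equilibrium.
Side A against Hold: payoffs 2.6, 3.2, 2.2, 2.3, 5.8 → best response Bluff.
Side A against Push: payoffs 3.2, 3.9, 4.8, 1.4, 0.2 → best response Push.
Side A against Walk: payoffs 3.8, 0.5, 4.7, 1.6, 2.5 → best response Push.
Side A against Bluff: payoffs 5.8, 5.6, 0.5, 3.5, 0.7 → best response Concede.
Side B against Concede: payoffs 0.2, 0.4, 4.8, 4.9 → best response Bluff.
Side B against Hold: payoffs 0.2, 1.4, 5, 3.2 → best response Walk.
Side B against Push: payoffs 5.5, 6, 4.6, 5.2 → best response Push.
Side B against Walk: payoffs 1.5, 1.8, 4.5, 3.2 → best response Walk.
Side B against Bluff: payoffs 4.6, 4.3, 1.3, 0.1 → best response Hold.
Mutual best responses: (Concede, Bluff); (Push, Push); (Bluff, Hold).

The pure Nash equilibria are (Concede, Bluff); (Push, Push); (Bluff, Hold).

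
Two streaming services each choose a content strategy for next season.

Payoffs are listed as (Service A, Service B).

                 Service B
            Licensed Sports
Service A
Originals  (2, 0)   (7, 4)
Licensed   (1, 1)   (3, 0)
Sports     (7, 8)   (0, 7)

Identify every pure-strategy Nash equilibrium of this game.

Pure-strategy Nash equilibria: (Originals, Sports) and (Sports, Licensed)

(Originals, Licensed): Service A can switch to Sports (2 → 7). Not NE.
(Originals, Sports): Service A gets 7, best alternative 3; Service B gets 4, best alternative 0. No profitable deviation — NE.
(Licensed, Licensed): Service A can switch to Originals (1 → 2). Not NE.
(Licensed, Sports): Service A can switch to Originals (3 → 7). Not NE.
(Sports, Licensed): Service A gets 7, best alternative 2; Service B gets 8, best alternative 7. No profitable deviation — NE.
(Sports, Sports): Service A can switch to Originals (0 → 7). Not NE.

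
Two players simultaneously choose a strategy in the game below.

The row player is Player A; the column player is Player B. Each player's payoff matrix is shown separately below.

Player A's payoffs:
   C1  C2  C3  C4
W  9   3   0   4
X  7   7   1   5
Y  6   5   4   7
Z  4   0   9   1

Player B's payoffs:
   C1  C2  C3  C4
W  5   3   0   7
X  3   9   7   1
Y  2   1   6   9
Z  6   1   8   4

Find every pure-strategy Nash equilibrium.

(W, C1): Player B can switch to C4 (5 → 7). Not NE.
(W, C2): Player A can switch to X (3 → 7). Not NE.
(W, C3): Player A can switch to X (0 → 1). Not NE.
(W, C4): Player A can switch to X (4 → 5). Not NE.
(X, C1): Player A can switch to W (7 → 9). Not NE.
(X, C2): Player A gets 7, best alternative 5; Player B gets 9, best alternative 7. No profitable deviation — NE.
(X, C3): Player A can switch to Y (1 → 4). Not NE.
(X, C4): Player A can switch to Y (5 → 7). Not NE.
(Y, C1): Player A can switch to W (6 → 9). Not NE.
(Y, C2): Player A can switch to X (5 → 7). Not NE.
(Y, C3): Player A can switch to Z (4 → 9). Not NE.
(Y, C4): Player A gets 7, best alternative 5; Player B gets 9, best alternative 6. No profitable deviation — NE.
(Z, C1): Player A can switch to W (4 → 9). Not NE.
(Z, C2): Player A can switch to W (0 → 3). Not NE.
(Z, C3): Player A gets 9, best alternative 4; Player B gets 8, best alternative 6. No profitable deviation — NE.
(The remaining 1 profile has a profitable deviation by the same check.)

The pure Nash equilibria are (X, C2), (Y, C4), (Z, C3).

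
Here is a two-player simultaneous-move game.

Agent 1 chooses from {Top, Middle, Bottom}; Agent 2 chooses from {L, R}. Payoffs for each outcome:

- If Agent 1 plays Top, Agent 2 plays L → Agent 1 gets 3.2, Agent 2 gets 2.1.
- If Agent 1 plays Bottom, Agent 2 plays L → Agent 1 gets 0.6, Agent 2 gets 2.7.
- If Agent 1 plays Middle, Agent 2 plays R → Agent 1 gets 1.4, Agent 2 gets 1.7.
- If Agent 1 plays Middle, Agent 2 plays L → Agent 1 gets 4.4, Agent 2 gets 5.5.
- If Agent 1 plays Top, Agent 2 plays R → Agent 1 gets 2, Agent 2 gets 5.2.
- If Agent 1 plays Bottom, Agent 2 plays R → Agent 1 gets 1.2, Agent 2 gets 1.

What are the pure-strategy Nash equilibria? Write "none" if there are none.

Agent 1 against L: payoffs 3.2, 4.4, 0.6 → best response Middle.
Agent 1 against R: payoffs 2, 1.4, 1.2 → best response Top.
Agent 2 against Top: payoffs 2.1, 5.2 → best response R.
Agent 2 against Middle: payoffs 5.5, 1.7 → best response L.
Agent 2 against Bottom: payoffs 2.7, 1 → best response L.
Mutual best responses: (Top, R); (Middle, L).

(Top, R); (Middle, L)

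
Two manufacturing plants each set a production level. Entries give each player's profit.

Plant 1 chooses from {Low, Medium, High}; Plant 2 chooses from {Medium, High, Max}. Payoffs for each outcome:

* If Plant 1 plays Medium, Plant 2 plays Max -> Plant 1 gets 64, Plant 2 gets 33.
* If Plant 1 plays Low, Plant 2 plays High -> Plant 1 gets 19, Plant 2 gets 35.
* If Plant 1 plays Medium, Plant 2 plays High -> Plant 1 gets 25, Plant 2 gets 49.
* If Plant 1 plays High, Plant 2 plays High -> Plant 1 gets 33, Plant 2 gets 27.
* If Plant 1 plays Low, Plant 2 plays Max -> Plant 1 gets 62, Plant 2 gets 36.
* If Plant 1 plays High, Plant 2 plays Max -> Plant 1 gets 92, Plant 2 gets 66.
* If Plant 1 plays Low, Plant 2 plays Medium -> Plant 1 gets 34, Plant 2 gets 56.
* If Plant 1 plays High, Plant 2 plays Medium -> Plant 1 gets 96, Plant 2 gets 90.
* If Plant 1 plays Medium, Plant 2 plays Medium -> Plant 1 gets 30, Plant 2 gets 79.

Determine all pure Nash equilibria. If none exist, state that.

Plant 1 against Medium: payoffs 34, 30, 96 → best response High.
Plant 1 against High: payoffs 19, 25, 33 → best response High.
Plant 1 against Max: payoffs 62, 64, 92 → best response High.
Plant 2 against Low: payoffs 56, 35, 36 → best response Medium.
Plant 2 against Medium: payoffs 79, 49, 33 → best response Medium.
Plant 2 against High: payoffs 90, 27, 66 → best response Medium.
Mutual best responses: (High, Medium).

Pure NE: (High, Medium)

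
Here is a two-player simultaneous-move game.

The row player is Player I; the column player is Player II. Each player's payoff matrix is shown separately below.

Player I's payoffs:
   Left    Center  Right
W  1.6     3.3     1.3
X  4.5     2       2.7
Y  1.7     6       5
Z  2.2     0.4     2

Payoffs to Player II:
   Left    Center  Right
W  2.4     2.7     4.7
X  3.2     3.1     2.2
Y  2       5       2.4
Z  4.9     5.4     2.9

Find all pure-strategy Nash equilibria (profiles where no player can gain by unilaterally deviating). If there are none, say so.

Mark each player's best response to every combination of opponents' strategies; a profile where every player is best-responding is a pure Nash equilibrium.
Player I against Left: payoffs 1.6, 4.5, 1.7, 2.2 → best response X.
Player I against Center: payoffs 3.3, 2, 6, 0.4 → best response Y.
Player I against Right: payoffs 1.3, 2.7, 5, 2 → best response Y.
Player II against W: payoffs 2.4, 2.7, 4.7 → best response Right.
Player II against X: payoffs 3.2, 3.1, 2.2 → best response Left.
Player II against Y: payoffs 2, 5, 2.4 → best response Center.
Player II against Z: payoffs 4.9, 5.4, 2.9 → best response Center.
Mutual best responses: (X, Left); (Y, Center).

Pure-strategy Nash equilibria: (X, Left) and (Y, Center)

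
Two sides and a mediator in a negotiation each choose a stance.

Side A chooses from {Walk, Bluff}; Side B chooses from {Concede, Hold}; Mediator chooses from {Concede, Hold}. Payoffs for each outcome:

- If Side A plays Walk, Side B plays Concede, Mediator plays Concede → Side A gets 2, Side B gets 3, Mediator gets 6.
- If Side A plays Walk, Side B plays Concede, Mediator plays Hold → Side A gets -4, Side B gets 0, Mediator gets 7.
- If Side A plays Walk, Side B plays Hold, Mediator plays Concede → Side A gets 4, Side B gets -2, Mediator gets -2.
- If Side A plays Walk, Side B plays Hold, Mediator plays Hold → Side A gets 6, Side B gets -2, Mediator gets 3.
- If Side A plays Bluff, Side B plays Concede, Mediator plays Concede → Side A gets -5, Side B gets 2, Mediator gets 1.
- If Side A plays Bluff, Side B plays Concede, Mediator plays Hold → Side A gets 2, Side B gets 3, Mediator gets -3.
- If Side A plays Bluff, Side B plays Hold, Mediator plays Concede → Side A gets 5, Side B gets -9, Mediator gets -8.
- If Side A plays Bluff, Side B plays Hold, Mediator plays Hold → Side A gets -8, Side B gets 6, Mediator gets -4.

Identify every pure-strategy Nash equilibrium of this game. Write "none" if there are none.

There is no pure-strategy Nash equilibrium.

Side A against (Concede, Concede): payoffs 2, -5 → best response Walk.
Side A against (Concede, Hold): payoffs -4, 2 → best response Bluff.
Side A against (Hold, Concede): payoffs 4, 5 → best response Bluff.
Side A against (Hold, Hold): payoffs 6, -8 → best response Walk.
Side B against (Walk, Concede): payoffs 3, -2 → best response Concede.
Side B against (Walk, Hold): payoffs 0, -2 → best response Concede.
Side B against (Bluff, Concede): payoffs 2, -9 → best response Concede.
Side B against (Bluff, Hold): payoffs 3, 6 → best response Hold.
Mediator against (Walk, Concede): payoffs 6, 7 → best response Hold.
Mediator against (Walk, Hold): payoffs -2, 3 → best response Hold.
Mediator against (Bluff, Concede): payoffs 1, -3 → best response Concede.
Mediator against (Bluff, Hold): payoffs -8, -4 → best response Hold.
No profile is a mutual best response for all players.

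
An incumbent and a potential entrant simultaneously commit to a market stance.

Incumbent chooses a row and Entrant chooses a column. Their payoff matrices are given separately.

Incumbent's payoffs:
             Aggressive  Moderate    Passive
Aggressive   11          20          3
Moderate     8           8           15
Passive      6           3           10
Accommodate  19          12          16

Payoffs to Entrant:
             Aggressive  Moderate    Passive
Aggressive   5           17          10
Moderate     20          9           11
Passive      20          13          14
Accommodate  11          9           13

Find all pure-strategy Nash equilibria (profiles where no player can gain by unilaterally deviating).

Pure-strategy Nash equilibria: (Aggressive, Moderate), (Accommodate, Passive)

(Aggressive, Aggressive): Incumbent can switch to Accommodate (11 → 19). Not NE.
(Aggressive, Moderate): Incumbent gets 20, best alternative 12; Entrant gets 17, best alternative 10. No profitable deviation — NE.
(Aggressive, Passive): Incumbent can switch to Moderate (3 → 15). Not NE.
(Moderate, Aggressive): Incumbent can switch to Aggressive (8 → 11). Not NE.
(Moderate, Moderate): Incumbent can switch to Aggressive (8 → 20). Not NE.
(Moderate, Passive): Incumbent can switch to Accommodate (15 → 16). Not NE.
(Passive, Aggressive): Incumbent can switch to Aggressive (6 → 11). Not NE.
(Accommodate, Passive): Incumbent gets 16, best alternative 15; Entrant gets 13, best alternative 11. No profitable deviation — NE.
(The remaining 4 profiles each have a profitable deviation by the same check.)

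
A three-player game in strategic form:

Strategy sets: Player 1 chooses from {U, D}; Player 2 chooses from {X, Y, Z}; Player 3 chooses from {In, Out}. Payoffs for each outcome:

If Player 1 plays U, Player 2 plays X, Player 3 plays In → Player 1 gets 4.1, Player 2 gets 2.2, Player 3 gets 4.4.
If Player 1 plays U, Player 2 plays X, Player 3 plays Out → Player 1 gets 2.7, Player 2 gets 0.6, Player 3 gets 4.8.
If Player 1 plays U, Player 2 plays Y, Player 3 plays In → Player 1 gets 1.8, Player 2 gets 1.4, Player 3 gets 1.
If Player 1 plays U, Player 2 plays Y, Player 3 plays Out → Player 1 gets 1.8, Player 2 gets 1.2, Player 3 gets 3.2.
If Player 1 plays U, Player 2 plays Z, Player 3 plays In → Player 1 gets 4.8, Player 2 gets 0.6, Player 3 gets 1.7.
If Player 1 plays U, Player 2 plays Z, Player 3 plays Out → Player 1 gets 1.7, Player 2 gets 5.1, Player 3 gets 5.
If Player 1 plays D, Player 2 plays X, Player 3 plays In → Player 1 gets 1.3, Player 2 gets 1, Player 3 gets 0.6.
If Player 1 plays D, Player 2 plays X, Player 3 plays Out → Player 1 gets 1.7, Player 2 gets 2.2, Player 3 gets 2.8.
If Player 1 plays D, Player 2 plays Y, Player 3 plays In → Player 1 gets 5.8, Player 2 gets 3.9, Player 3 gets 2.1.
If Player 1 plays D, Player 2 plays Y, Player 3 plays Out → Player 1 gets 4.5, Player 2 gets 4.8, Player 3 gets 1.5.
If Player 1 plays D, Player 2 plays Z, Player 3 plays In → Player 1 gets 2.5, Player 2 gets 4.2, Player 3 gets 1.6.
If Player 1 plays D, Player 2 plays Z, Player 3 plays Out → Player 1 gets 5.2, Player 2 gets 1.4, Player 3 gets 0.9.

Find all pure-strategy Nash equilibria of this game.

This game has no pure Nash equilibrium.

(U, X, In): Player 3 can switch to Out (4.4 → 4.8). Not NE.
(U, X, Out): Player 2 can switch to Y (0.6 → 1.2). Not NE.
(U, Y, In): Player 1 can switch to D (1.8 → 5.8). Not NE.
(U, Y, Out): Player 1 can switch to D (1.8 → 4.5). Not NE.
(U, Z, In): Player 2 can switch to X (0.6 → 2.2). Not NE.
(U, Z, Out): Player 1 can switch to D (1.7 → 5.2). Not NE.
(The remaining 6 profiles each have a profitable deviation by the same check.)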